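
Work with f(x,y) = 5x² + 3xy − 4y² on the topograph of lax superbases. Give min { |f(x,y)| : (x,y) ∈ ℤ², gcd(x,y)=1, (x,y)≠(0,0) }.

river: ρ → (-4,5,4)
river: ρ → (4,3,-5)
river: ρ → (-5,7,2)
river: ρ → (2,9,-1)
river: ρ → (-1,9,2)
river: ρ → (2,7,-5)
river: ρ → (-5,3,4)
river: ρ → (4,5,-4)
river: ρ → (-4,3,5)
river: ρ → (5,7,-2)
river: ρ → (-2,9,1)
river: ρ → (1,9,-2)
river: ρ → (-2,7,5)
river: ρ → (5,3,-4)
closes: descent 0, river 14
min |a| on river = 1

1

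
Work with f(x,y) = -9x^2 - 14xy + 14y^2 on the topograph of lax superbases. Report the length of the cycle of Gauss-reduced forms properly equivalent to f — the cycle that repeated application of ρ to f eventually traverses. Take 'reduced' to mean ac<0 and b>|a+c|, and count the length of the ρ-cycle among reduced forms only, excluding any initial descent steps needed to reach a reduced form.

D = 700, ⌊√D⌋ = 26
descent: ρ → (14,14,-9)  [lands on river]
river: ρ → (-9,22,6)
river: ρ → (6,26,-1)
river: ρ → (-1,26,6)
river: ρ → (6,22,-9)
river: ρ → (-9,14,14)
ρ-cycle length = 6 (tail of 1 descent step not counted)

6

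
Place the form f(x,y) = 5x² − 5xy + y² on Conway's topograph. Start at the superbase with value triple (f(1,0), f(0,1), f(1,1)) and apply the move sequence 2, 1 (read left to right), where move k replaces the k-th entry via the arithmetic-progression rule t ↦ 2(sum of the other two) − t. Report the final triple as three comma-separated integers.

start (5,1,1) = (f(1,0),f(0,1),f(1,1))
replace slot 2: 2·(5+1) − 1 = 11 → (5,11,1)
replace slot 1: 2·(11+1) − 5 = 19 → (19,11,1)

19,11,1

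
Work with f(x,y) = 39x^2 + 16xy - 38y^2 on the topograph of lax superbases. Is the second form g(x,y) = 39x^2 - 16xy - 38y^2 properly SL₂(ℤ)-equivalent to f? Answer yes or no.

D₁ = 6184, D₂ = 6184
river cycle of f (length 22): (-38, 60, 17), (17, 76, -6), (-6, 68, 65), (65, 62, -9), (-9, 64, 58), (58, 52, -15), (-15, 68, 26), (26, 36, -47), (-47, 58, 15), (15, 62, -39), … (12 more)
river cycle of g (length 22): (-38, 16, 39), (39, 62, -15), (-15, 58, 47), (47, 36, -26), (-26, 68, 15), (15, 52, -58), (-58, 64, 9), (9, 62, -65), (-65, 68, 6), (6, 76, -17), … (12 more)
cycles differ ⇒ inequivalent

no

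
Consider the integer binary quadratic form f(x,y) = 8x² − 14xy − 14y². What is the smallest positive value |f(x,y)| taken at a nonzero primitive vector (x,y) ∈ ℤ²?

descent: ρ → (-14,14,8)  [lands on river]
river: ρ → (8,18,-10)
river: ρ → (-10,22,4)
river: ρ → (4,18,-20)
river: ρ → (-20,22,2)
river: ρ → (2,22,-20)
river: ρ → (-20,18,4)
river: ρ → (4,22,-10)
river: ρ → (-10,18,8)
river: ρ → (8,14,-14)
closes: descent 1, river 10
min |a| on river = 2

2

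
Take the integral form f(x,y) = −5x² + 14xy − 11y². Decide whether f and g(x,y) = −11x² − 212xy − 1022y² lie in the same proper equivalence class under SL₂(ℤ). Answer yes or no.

D₁ = -24, D₂ = -24
f is negative-definite; reduce −f:
−f: translate: b→-4 (≡-14 mod 10), so (5,-14,11)→(5,-4,2)
−f: flip: (5,-4,2)→(2,4,5)
−f: translate: b→0 (≡4 mod 4), so (2,4,5)→(2,0,3)
−f: reduced (well bottom): (2,0,3) with a≤c, −a<b≤a
flip sign back: reduced form of f is (-2,0,-3)
g is negative-definite; reduce −g:
−g: translate: b→-8 (≡212 mod 22), so (11,212,1022)→(11,-8,2)
−g: flip: (11,-8,2)→(2,8,11)
−g: translate: b→0 (≡8 mod 4), so (2,8,11)→(2,0,3)
−g: reduced (well bottom): (2,0,3) with a≤c, −a<b≤a
flip sign back: reduced form of g is (-2,0,-3)
reduced forms (-2, 0, -3) vs (-2, 0, -3) ⇒ equivalent

yes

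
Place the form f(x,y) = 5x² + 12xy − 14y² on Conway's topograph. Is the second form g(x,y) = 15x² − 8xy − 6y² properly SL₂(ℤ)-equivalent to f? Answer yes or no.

D₁ = 424, D₂ = 424
river cycle of f (length 14): (-14, 16, 3), (3, 20, -2), (-2, 20, 3), (3, 16, -14), (-14, 12, 5), (5, 18, -5), (-5, 12, 14), (14, 16, -3), (-3, 20, 2), (2, 20, -3), … (4 more)
river cycle of g (length 18): (-6, 20, 1), (1, 20, -6), (-6, 16, 7), (7, 12, -10), (-10, 8, 9), (9, 10, -9), (-9, 8, 10), (10, 12, -7), (-7, 16, 6), (6, 20, -1), … (8 more)
cycles differ ⇒ inequivalent

no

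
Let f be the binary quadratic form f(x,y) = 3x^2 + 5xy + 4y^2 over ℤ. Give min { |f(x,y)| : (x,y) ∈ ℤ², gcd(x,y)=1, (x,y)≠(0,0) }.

translate: b→-1 (≡5 mod 6), so (3,5,4)→(3,-1,2)
flip: (3,-1,2)→(2,1,3)
reduced (well bottom): (2,1,3) with a≤c, −a<b≤a
well minimum = a = 2

2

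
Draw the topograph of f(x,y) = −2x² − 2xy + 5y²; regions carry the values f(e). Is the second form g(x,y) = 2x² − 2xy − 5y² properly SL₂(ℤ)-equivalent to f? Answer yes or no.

D₁ = 44, D₂ = 44
river cycle of f (length 2): (-2, 6, 1), (1, 6, -2)
river cycle of g (length 2): (2, 6, -1), (-1, 6, 2)
cycles differ ⇒ inequivalent

no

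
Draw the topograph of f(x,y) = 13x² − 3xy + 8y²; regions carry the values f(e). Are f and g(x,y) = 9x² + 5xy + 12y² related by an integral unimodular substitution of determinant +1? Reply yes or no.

D₁ = -407, D₂ = -407
f: flip: (13,-3,8)→(8,3,13)
f: reduced (well bottom): (8,3,13) with a≤c, −a<b≤a
g: reduced (well bottom): (9,5,12) with a≤c, −a<b≤a
reduced forms (8, 3, 13) vs (9, 5, 12) ⇒ inequivalent

no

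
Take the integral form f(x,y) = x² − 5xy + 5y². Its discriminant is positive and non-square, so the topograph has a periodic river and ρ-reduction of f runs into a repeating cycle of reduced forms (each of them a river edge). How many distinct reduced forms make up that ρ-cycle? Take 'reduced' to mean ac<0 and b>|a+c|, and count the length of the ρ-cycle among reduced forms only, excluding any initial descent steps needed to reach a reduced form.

D = 5, ⌊√D⌋ = 2
descent: ρ → (5,5,1)
descent: ρ → (1,1,-1)  [lands on river]
river: ρ → (-1,1,1)
ρ-cycle length = 2 (tail of 2 descent steps not counted)

2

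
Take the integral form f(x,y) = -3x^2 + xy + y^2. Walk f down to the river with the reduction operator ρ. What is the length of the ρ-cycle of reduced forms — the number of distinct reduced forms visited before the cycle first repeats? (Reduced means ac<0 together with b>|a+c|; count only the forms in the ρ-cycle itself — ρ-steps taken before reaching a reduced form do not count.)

D = 13, ⌊√D⌋ = 3
descent: ρ → (1,3,-1)  [lands on river]
river: ρ → (-1,3,1)
ρ-cycle length = 2 (tail of 1 descent step not counted)

2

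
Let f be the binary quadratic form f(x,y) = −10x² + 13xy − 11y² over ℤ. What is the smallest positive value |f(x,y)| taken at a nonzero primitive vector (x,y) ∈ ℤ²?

translate: b→7 (≡-13 mod 20), so (10,-13,11)→(10,7,8)
flip: (10,7,8)→(8,-7,10)
reduced (well bottom): (8,-7,10) with a≤c, −a<b≤a
well minimum |f| = |-8| = 8 (negative-definite)

8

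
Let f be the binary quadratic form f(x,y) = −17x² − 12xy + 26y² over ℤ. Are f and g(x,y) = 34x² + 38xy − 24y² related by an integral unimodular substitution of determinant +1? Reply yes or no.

D₁ = 1912, D₂ = 4708
discriminants differ ⇒ not SL₂(ℤ)-equivalent

no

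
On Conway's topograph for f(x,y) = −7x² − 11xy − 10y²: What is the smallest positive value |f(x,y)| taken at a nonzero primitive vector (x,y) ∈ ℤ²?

translate: b→-3 (≡11 mod 14), so (7,11,10)→(7,-3,6)
flip: (7,-3,6)→(6,3,7)
reduced (well bottom): (6,3,7) with a≤c, −a<b≤a
well minimum |f| = |-6| = 6 (negative-definite)

6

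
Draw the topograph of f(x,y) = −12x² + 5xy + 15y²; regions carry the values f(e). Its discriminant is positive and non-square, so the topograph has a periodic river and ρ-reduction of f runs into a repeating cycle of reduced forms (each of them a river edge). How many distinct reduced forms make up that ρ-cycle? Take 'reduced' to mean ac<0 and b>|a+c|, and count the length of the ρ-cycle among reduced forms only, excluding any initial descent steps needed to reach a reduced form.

D = 745, ⌊√D⌋ = 27
river: ρ → (15,25,-2)
river: ρ → (-2,27,2)
river: ρ → (2,25,-15)
river: ρ → (-15,5,12)
river: ρ → (12,19,-8)
river: ρ → (-8,13,18)
river: ρ → (18,23,-3)
river: ρ → (-3,25,10)
river: ρ → (10,15,-13)
river: ρ → (-13,11,12)
river: ρ → (12,13,-12)
river: ρ → (-12,11,13)
river: ρ → (13,15,-10)
river: ρ → (-10,25,3)
river: ρ → (3,23,-18)
river: ρ → (-18,13,8)
river: ρ → (8,19,-12)
river: ρ → (-12,5,15)
ρ-cycle length = 18 (tail of 0 descent steps not counted)

18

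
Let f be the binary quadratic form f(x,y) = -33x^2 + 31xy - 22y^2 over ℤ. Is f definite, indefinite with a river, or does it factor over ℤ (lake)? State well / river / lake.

D = b²−4ac = 31² − 4·(-33)·(-22) = -1943
D < 0 ⇒ definite ⇒ every region one sign ⇒ single well

well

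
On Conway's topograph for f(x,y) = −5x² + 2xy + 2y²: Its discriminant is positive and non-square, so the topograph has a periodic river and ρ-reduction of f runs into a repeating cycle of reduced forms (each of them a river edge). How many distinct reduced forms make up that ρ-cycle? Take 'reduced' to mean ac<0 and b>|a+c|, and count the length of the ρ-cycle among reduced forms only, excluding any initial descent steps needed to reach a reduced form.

D = 44, ⌊√D⌋ = 6
descent: ρ → (2,6,-1)  [lands on river]
river: ρ → (-1,6,2)
ρ-cycle length = 2 (tail of 1 descent step not counted)

2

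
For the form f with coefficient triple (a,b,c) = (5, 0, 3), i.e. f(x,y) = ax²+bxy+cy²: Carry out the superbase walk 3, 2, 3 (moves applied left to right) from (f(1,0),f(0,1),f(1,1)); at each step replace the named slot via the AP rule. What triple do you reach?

start (5,3,8) = (f(1,0),f(0,1),f(1,1))
replace slot 3: 2·(5+3) − 8 = 8 → (5,3,8)
replace slot 2: 2·(5+8) − 3 = 23 → (5,23,8)
replace slot 3: 2·(5+23) − 8 = 48 → (5,23,48)

5,23,48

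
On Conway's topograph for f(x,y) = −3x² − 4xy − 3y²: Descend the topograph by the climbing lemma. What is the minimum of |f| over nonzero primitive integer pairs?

translate: b→-2 (≡4 mod 6), so (3,4,3)→(3,-2,2)
flip: (3,-2,2)→(2,2,3)
reduced (well bottom): (2,2,3) with a≤c, −a<b≤a
well minimum |f| = |-2| = 2 (negative-definite)

2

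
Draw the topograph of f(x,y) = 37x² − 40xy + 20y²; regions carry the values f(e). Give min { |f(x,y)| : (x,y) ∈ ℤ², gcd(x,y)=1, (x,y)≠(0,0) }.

translate: b→34 (≡-40 mod 74), so (37,-40,20)→(37,34,17)
flip: (37,34,17)→(17,-34,37)
translate: b→0 (≡-34 mod 34), so (17,-34,37)→(17,0,20)
reduced (well bottom): (17,0,20) with a≤c, −a<b≤a
well minimum = a = 17

17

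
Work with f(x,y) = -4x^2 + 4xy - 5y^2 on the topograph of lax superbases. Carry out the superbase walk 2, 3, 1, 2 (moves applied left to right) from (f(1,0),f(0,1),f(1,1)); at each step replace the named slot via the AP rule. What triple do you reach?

start (-4,-5,-5) = (f(1,0),f(0,1),f(1,1))
replace slot 2: 2·((-4)+(-5)) − (-5) = -13 → (-4,-13,-5)
replace slot 3: 2·((-4)+(-13)) − (-5) = -29 → (-4,-13,-29)
replace slot 1: 2·((-13)+(-29)) − (-4) = -80 → (-80,-13,-29)
replace slot 2: 2·((-80)+(-29)) − (-13) = -205 → (-80,-205,-29)

-80,-205,-29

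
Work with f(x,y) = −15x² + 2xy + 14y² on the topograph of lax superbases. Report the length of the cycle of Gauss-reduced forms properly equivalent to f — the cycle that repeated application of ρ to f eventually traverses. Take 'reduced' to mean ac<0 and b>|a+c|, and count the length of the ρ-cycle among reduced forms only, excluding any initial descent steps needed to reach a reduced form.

D = 844, ⌊√D⌋ = 29
river: ρ → (14,26,-3)
river: ρ → (-3,28,5)
river: ρ → (5,22,-18)
river: ρ → (-18,14,9)
river: ρ → (9,22,-10)
river: ρ → (-10,18,13)
river: ρ → (13,8,-15)
river: ρ → (-15,22,6)
river: ρ → (6,26,-7)
river: ρ → (-7,16,21)
river: ρ → (21,26,-2)
river: ρ → (-2,26,21)
river: ρ → (21,16,-7)
river: ρ → (-7,26,6)
river: ρ → (6,22,-15)
river: ρ → (-15,8,13)
river: ρ → (13,18,-10)
river: ρ → (-10,22,9)
river: ρ → (9,14,-18)
river: ρ → (-18,22,5)
river: ρ → (5,28,-3)
river: ρ → (-3,26,14)
river: ρ → (14,2,-15)
river: ρ → (-15,28,1)
river: ρ → (1,28,-15)
river: ρ → (-15,2,14)
ρ-cycle length = 26 (tail of 0 descent steps not counted)

26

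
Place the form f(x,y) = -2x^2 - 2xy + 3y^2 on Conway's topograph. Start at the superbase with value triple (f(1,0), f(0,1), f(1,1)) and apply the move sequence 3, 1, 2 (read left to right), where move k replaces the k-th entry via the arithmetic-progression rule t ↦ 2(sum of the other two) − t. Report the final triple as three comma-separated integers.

start (-2,3,-1) = (f(1,0),f(0,1),f(1,1))
replace slot 3: 2·((-2)+3) − (-1) = 3 → (-2,3,3)
replace slot 1: 2·(3+3) − (-2) = 14 → (14,3,3)
replace slot 2: 2·(14+3) − 3 = 31 → (14,31,3)

14,31,3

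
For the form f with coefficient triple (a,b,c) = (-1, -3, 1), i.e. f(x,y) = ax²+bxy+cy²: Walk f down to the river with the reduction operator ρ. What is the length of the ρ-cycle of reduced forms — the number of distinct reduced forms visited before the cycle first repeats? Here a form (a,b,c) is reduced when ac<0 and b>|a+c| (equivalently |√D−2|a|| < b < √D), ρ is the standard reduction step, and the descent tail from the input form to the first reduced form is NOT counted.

D = 13, ⌊√D⌋ = 3
descent: ρ → (1,3,-1)  [lands on river]
river: ρ → (-1,3,1)
ρ-cycle length = 2 (tail of 1 descent step not counted)

2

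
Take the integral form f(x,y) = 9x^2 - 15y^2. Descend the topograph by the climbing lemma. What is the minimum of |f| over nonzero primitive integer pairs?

descent: ρ → (-15,0,9)
descent: ρ → (9,18,-6)  [lands on river]
river: ρ → (-6,18,9)
closes: descent 2, river 2
min |a| on river = 6

6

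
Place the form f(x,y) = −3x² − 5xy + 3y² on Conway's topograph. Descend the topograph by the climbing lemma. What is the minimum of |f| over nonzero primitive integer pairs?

descent: ρ → (3,5,-3)  [lands on river]
river: ρ → (-3,7,1)
river: ρ → (1,7,-3)
river: ρ → (-3,5,3)
river: ρ → (3,7,-1)
river: ρ → (-1,7,3)
closes: descent 1, river 6
min |a| on river = 1

1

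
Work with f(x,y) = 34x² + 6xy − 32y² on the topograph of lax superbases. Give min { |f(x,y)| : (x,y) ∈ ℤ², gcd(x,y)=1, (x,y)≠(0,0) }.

river: ρ → (-32,58,8)
river: ρ → (8,54,-46)
river: ρ → (-46,38,16)
river: ρ → (16,58,-16)
river: ρ → (-16,38,46)
river: ρ → (46,54,-8)
river: ρ → (-8,58,32)
river: ρ → (32,6,-34)
river: ρ → (-34,62,4)
river: ρ → (4,66,-2)
river: ρ → (-2,66,4)
river: ρ → (4,62,-34)
river: ρ → (-34,6,32)
river: ρ → (32,58,-8)
river: ρ → (-8,54,46)
river: ρ → (46,38,-16)
river: ρ → (-16,58,16)
river: ρ → (16,38,-46)
river: ρ → (-46,54,8)
river: ρ → (8,58,-32)
river: ρ → (-32,6,34)
river: ρ → (34,62,-4)
river: ρ → (-4,66,2)
river: ρ → (2,66,-4)
river: ρ → (-4,62,34)
river: ρ → (34,6,-32)
closes: descent 0, river 26
min |a| on river = 2

2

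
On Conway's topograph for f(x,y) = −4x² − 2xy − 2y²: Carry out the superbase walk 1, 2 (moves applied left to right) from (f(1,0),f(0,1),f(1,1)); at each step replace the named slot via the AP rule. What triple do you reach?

start (-4,-2,-8) = (f(1,0),f(0,1),f(1,1))
replace slot 1: 2·((-2)+(-8)) − (-4) = -16 → (-16,-2,-8)
replace slot 2: 2·((-16)+(-8)) − (-2) = -46 → (-16,-46,-8)

-16,-46,-8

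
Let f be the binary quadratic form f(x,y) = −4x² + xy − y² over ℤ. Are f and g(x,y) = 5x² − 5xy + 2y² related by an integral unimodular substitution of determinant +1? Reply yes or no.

D₁ = -15, D₂ = -15
f is negative-definite; reduce −f:
−f: flip: (4,-1,1)→(1,1,4)
−f: reduced (well bottom): (1,1,4) with a≤c, −a<b≤a
flip sign back: reduced form of f is (-1,-1,-4)
g: translate: b→5 (≡-5 mod 10), so (5,-5,2)→(5,5,2)
g: flip: (5,5,2)→(2,-5,5)
g: translate: b→-1 (≡-5 mod 4), so (2,-5,5)→(2,-1,2)
g: flip: (2,-1,2)→(2,1,2)
g: reduced (well bottom): (2,1,2) with a≤c, −a<b≤a
reduced forms (-1, -1, -4) vs (2, 1, 2) ⇒ inequivalent

no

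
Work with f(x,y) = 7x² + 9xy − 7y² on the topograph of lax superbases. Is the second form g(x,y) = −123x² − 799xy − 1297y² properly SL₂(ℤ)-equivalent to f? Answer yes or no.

D₁ = 277, D₂ = 277
river cycle of f (length 18): (-7, 5, 9), (9, 13, -3), (-3, 11, 13), (13, 15, -1), (-1, 15, 13), (13, 11, -3), (-3, 13, 9), (9, 5, -7), (-7, 9, 7), (7, 5, -9), … (8 more)
river cycle of g (length 18): (-7, 5, 9), (9, 13, -3), (-3, 11, 13), (13, 15, -1), (-1, 15, 13), (13, 11, -3), (-3, 13, 9), (9, 5, -7), (-7, 9, 7), (7, 5, -9), … (8 more)
cycles coincide ⇒ equivalent

yes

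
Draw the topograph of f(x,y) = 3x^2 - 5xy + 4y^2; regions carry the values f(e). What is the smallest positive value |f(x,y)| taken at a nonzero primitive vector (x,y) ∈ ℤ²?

translate: b→1 (≡-5 mod 6), so (3,-5,4)→(3,1,2)
flip: (3,1,2)→(2,-1,3)
reduced (well bottom): (2,-1,3) with a≤c, −a<b≤a
well minimum = a = 2

2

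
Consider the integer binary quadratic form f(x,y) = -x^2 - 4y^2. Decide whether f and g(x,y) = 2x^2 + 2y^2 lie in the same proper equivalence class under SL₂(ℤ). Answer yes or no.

D₁ = -16, D₂ = -16
f is negative-definite; reduce −f:
−f: reduced (well bottom): (1,0,4) with a≤c, −a<b≤a
flip sign back: reduced form of f is (-1,0,-4)
g: reduced (well bottom): (2,0,2) with a≤c, −a<b≤a
reduced forms (-1, 0, -4) vs (2, 0, 2) ⇒ inequivalent

no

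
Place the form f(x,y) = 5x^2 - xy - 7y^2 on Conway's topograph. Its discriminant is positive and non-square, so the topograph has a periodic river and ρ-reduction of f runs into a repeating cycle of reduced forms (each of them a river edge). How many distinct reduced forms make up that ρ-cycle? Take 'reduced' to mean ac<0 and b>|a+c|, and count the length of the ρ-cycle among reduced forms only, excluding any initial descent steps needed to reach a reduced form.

D = 141, ⌊√D⌋ = 11
descent: ρ → (-7,1,5)
descent: ρ → (5,9,-3)  [lands on river]
river: ρ → (-3,9,5)
river: ρ → (5,11,-1)
river: ρ → (-1,11,5)
ρ-cycle length = 4 (tail of 2 descent steps not counted)

4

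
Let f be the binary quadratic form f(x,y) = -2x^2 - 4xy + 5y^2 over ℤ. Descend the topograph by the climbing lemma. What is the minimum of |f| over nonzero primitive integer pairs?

descent: ρ → (5,4,-2)  [lands on river]
river: ρ → (-2,4,5)
river: ρ → (5,6,-1)
river: ρ → (-1,6,5)
closes: descent 1, river 4
min |a| on river = 1

1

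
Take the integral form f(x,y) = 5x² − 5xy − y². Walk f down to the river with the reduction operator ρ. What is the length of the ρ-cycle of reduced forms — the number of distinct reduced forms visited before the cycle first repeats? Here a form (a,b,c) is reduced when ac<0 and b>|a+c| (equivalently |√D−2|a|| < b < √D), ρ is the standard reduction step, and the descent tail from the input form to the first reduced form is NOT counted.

D = 45, ⌊√D⌋ = 6
descent: ρ → (-1,5,5)  [lands on river]
river: ρ → (5,5,-1)
ρ-cycle length = 2 (tail of 1 descent step not counted)

2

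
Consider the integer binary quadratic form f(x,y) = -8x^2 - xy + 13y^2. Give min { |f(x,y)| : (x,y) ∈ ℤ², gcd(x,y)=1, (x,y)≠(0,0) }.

descent: ρ → (13,1,-8)
descent: ρ → (-8,15,6)  [lands on river]
river: ρ → (6,9,-14)
river: ρ → (-14,19,1)
river: ρ → (1,19,-14)
river: ρ → (-14,9,6)
river: ρ → (6,15,-8)
river: ρ → (-8,17,4)
river: ρ → (4,15,-12)
river: ρ → (-12,9,7)
river: ρ → (7,19,-2)
river: ρ → (-2,17,16)
river: ρ → (16,15,-3)
river: ρ → (-3,15,16)
river: ρ → (16,17,-2)
river: ρ → (-2,19,7)
river: ρ → (7,9,-12)
river: ρ → (-12,15,4)
river: ρ → (4,17,-8)
closes: descent 2, river 18
min |a| on river = 1

1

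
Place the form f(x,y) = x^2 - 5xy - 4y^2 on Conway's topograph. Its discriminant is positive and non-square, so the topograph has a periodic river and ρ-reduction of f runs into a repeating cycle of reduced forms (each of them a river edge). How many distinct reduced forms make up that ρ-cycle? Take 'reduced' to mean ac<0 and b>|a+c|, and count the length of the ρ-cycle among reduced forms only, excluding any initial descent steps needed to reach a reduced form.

D = 41, ⌊√D⌋ = 6
descent: ρ → (-4,5,1)  [lands on river]
river: ρ → (1,5,-4)
river: ρ → (-4,3,2)
river: ρ → (2,5,-2)
river: ρ → (-2,3,4)
river: ρ → (4,5,-1)
river: ρ → (-1,5,4)
river: ρ → (4,3,-2)
river: ρ → (-2,5,2)
river: ρ → (2,3,-4)
ρ-cycle length = 10 (tail of 1 descent step not counted)

10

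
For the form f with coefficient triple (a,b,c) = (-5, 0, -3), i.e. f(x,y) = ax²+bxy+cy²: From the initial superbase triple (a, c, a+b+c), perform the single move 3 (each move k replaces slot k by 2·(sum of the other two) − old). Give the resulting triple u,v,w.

start (-5,-3,-8) = (f(1,0),f(0,1),f(1,1))
replace slot 3: 2·((-5)+(-3)) − (-8) = -8 → (-5,-3,-8)

-5,-3,-8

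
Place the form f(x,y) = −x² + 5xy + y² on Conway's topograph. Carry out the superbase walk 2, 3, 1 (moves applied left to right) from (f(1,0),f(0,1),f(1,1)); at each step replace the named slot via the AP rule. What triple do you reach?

start (-1,1,5) = (f(1,0),f(0,1),f(1,1))
replace slot 2: 2·((-1)+5) − 1 = 7 → (-1,7,5)
replace slot 3: 2·((-1)+7) − 5 = 7 → (-1,7,7)
replace slot 1: 2·(7+7) − (-1) = 29 → (29,7,7)

29,7,7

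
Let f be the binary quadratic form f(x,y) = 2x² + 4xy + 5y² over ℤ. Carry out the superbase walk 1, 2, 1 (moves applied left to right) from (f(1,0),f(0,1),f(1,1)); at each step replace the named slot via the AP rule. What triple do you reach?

start (2,5,11) = (f(1,0),f(0,1),f(1,1))
replace slot 1: 2·(5+11) − 2 = 30 → (30,5,11)
replace slot 2: 2·(30+11) − 5 = 77 → (30,77,11)
replace slot 1: 2·(77+11) − 30 = 146 → (146,77,11)

146,77,11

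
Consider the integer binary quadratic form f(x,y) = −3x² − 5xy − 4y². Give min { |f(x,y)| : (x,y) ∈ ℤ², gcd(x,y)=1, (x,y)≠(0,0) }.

translate: b→-1 (≡5 mod 6), so (3,5,4)→(3,-1,2)
flip: (3,-1,2)→(2,1,3)
reduced (well bottom): (2,1,3) with a≤c, −a<b≤a
well minimum |f| = |-2| = 2 (negative-definite)

2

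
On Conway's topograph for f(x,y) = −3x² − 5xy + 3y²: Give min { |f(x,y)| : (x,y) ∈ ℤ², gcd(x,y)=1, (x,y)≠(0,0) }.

descent: ρ → (3,5,-3)  [lands on river]
river: ρ → (-3,7,1)
river: ρ → (1,7,-3)
river: ρ → (-3,5,3)
river: ρ → (3,7,-1)
river: ρ → (-1,7,3)
closes: descent 1, river 6
min |a| on river = 1

1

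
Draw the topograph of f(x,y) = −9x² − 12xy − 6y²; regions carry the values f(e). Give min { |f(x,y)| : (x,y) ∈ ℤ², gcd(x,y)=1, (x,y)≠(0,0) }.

translate: b→-6 (≡12 mod 18), so (9,12,6)→(9,-6,3)
flip: (9,-6,3)→(3,6,9)
translate: b→0 (≡6 mod 6), so (3,6,9)→(3,0,6)
reduced (well bottom): (3,0,6) with a≤c, −a<b≤a
well minimum |f| = |-3| = 3 (negative-definite)

3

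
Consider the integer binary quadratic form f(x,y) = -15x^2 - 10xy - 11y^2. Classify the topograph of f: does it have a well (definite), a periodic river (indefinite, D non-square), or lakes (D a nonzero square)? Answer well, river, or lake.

D = b²−4ac = (-10)² − 4·(-15)·(-11) = -560
D < 0 ⇒ definite ⇒ every region one sign ⇒ single well

well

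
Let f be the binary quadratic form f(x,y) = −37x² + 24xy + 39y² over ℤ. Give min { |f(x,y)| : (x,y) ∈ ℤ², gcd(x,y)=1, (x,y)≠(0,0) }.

river: ρ → (39,54,-22)
river: ρ → (-22,78,3)
river: ρ → (3,78,-22)
river: ρ → (-22,54,39)
river: ρ → (39,24,-37)
river: ρ → (-37,50,26)
river: ρ → (26,54,-33)
river: ρ → (-33,78,2)
river: ρ → (2,78,-33)
river: ρ → (-33,54,26)
river: ρ → (26,50,-37)
river: ρ → (-37,24,39)
closes: descent 0, river 12
min |a| on river = 2

2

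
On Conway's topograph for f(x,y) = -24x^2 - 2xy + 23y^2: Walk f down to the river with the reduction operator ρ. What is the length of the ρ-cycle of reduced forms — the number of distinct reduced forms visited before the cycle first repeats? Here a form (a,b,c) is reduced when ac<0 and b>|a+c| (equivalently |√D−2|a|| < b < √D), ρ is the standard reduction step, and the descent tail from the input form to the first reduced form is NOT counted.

D = 2212, ⌊√D⌋ = 47
descent: ρ → (23,2,-24)  [lands on river]
river: ρ → (-24,46,1)
river: ρ → (1,46,-24)
river: ρ → (-24,2,23)
river: ρ → (23,44,-3)
river: ρ → (-3,46,8)
river: ρ → (8,34,-33)
river: ρ → (-33,32,9)
river: ρ → (9,40,-17)
river: ρ → (-17,28,21)
river: ρ → (21,14,-24)
river: ρ → (-24,34,11)
river: ρ → (11,32,-27)
river: ρ → (-27,22,16)
river: ρ → (16,42,-7)
river: ρ → (-7,42,16)
river: ρ → (16,22,-27)
river: ρ → (-27,32,11)
river: ρ → (11,34,-24)
river: ρ → (-24,14,21)
river: ρ → (21,28,-17)
river: ρ → (-17,40,9)
river: ρ → (9,32,-33)
river: ρ → (-33,34,8)
river: ρ → (8,46,-3)
river: ρ → (-3,44,23)
ρ-cycle length = 26 (tail of 1 descent step not counted)

26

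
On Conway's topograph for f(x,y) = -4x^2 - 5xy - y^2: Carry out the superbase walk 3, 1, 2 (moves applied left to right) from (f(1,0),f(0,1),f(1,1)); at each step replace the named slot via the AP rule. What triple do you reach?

start (-4,-1,-10) = (f(1,0),f(0,1),f(1,1))
replace slot 3: 2·((-4)+(-1)) − (-10) = 0 → (-4,-1,0)
replace slot 1: 2·((-1)+0) − (-4) = 2 → (2,-1,0)
replace slot 2: 2·(2+0) − (-1) = 5 → (2,5,0)

2,5,0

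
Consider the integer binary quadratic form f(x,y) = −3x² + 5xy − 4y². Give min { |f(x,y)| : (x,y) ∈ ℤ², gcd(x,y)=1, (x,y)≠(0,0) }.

translate: b→1 (≡-5 mod 6), so (3,-5,4)→(3,1,2)
flip: (3,1,2)→(2,-1,3)
reduced (well bottom): (2,-1,3) with a≤c, −a<b≤a
well minimum |f| = |-2| = 2 (negative-definite)

2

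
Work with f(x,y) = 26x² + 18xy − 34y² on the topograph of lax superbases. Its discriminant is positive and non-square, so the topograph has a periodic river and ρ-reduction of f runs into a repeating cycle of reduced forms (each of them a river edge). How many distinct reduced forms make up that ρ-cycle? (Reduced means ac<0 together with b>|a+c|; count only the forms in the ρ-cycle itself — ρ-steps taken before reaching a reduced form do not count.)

D = 3860, ⌊√D⌋ = 62
river: ρ → (-34,50,10)
river: ρ → (10,50,-34)
river: ρ → (-34,18,26)
river: ρ → (26,34,-26)
river: ρ → (-26,18,34)
river: ρ → (34,50,-10)
river: ρ → (-10,50,34)
river: ρ → (34,18,-26)
river: ρ → (-26,34,26)
river: ρ → (26,18,-34)
ρ-cycle length = 10 (tail of 0 descent steps not counted)

10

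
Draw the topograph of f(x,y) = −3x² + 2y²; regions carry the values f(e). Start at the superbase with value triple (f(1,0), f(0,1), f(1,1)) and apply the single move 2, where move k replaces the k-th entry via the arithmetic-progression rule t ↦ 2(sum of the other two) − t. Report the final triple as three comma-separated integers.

start (-3,2,-1) = (f(1,0),f(0,1),f(1,1))
replace slot 2: 2·((-3)+(-1)) − 2 = -10 → (-3,-10,-1)

-3,-10,-1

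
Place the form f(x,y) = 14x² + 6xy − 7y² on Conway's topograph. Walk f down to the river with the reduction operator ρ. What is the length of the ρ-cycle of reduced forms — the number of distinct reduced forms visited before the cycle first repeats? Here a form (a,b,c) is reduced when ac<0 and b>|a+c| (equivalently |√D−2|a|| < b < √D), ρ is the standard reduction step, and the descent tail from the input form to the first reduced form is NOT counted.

D = 428, ⌊√D⌋ = 20
descent: ρ → (-7,8,13)  [lands on river]
river: ρ → (13,18,-2)
river: ρ → (-2,18,13)
river: ρ → (13,8,-7)
river: ρ → (-7,20,1)
river: ρ → (1,20,-7)
ρ-cycle length = 6 (tail of 1 descent step not counted)

6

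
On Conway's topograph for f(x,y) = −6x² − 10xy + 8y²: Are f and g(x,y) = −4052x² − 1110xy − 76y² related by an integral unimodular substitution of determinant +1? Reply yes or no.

D₁ = 292, D₂ = 292
river cycle of f (length 18): (8, 10, -6), (-6, 14, 4), (4, 10, -12), (-12, 14, 2), (2, 14, -12), (-12, 10, 4), (4, 14, -6), (-6, 10, 8), (8, 6, -8), (-8, 10, 6), … (8 more)
river cycle of g (length 18): (-6, 14, 4), (4, 10, -12), (-12, 14, 2), (2, 14, -12), (-12, 10, 4), (4, 14, -6), (-6, 10, 8), (8, 6, -8), (-8, 10, 6), (6, 14, -4), … (8 more)
cycles coincide ⇒ equivalent

yes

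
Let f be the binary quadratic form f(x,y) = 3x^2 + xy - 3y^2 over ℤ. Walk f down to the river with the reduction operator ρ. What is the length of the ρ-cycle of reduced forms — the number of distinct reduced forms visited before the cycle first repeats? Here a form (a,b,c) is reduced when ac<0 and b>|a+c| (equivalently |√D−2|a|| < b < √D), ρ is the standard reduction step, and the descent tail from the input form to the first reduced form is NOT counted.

D = 37, ⌊√D⌋ = 6
river: ρ → (-3,5,1)
river: ρ → (1,5,-3)
river: ρ → (-3,1,3)
river: ρ → (3,5,-1)
river: ρ → (-1,5,3)
river: ρ → (3,1,-3)
ρ-cycle length = 6 (tail of 0 descent steps not counted)

6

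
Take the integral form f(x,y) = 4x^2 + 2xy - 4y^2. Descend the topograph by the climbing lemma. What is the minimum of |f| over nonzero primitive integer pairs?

river: ρ → (-4,6,2)
river: ρ → (2,6,-4)
river: ρ → (-4,2,4)
river: ρ → (4,6,-2)
river: ρ → (-2,6,4)
river: ρ → (4,2,-4)
closes: descent 0, river 6
min |a| on river = 2

2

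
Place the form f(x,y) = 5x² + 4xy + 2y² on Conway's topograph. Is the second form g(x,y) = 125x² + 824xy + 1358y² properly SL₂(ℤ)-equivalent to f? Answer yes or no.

D₁ = -24, D₂ = -24
f: flip: (5,4,2)→(2,-4,5)
f: translate: b→0 (≡-4 mod 4), so (2,-4,5)→(2,0,3)
f: reduced (well bottom): (2,0,3) with a≤c, −a<b≤a
g: translate: b→74 (≡824 mod 250), so (125,824,1358)→(125,74,11)
g: flip: (125,74,11)→(11,-74,125)
g: translate: b→-8 (≡-74 mod 22), so (11,-74,125)→(11,-8,2)
g: flip: (11,-8,2)→(2,8,11)
g: translate: b→0 (≡8 mod 4), so (2,8,11)→(2,0,3)
g: reduced (well bottom): (2,0,3) with a≤c, −a<b≤a
reduced forms (2, 0, 3) vs (2, 0, 3) ⇒ equivalent

yes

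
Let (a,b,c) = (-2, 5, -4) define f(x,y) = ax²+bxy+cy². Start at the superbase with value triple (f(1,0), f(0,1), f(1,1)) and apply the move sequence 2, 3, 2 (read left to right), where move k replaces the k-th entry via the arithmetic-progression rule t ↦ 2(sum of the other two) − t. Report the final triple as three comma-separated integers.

start (-2,-4,-1) = (f(1,0),f(0,1),f(1,1))
replace slot 2: 2·((-2)+(-1)) − (-4) = -2 → (-2,-2,-1)
replace slot 3: 2·((-2)+(-2)) − (-1) = -7 → (-2,-2,-7)
replace slot 2: 2·((-2)+(-7)) − (-2) = -16 → (-2,-16,-7)

-2,-16,-7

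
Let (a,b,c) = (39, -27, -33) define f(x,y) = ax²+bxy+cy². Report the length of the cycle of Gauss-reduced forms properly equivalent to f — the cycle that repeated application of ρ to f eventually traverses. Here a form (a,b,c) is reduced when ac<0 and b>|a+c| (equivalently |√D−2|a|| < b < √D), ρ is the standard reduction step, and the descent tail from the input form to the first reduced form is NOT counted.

D = 5877, ⌊√D⌋ = 76
descent: ρ → (-33,27,39)  [lands on river]
river: ρ → (39,51,-21)
river: ρ → (-21,75,3)
river: ρ → (3,75,-21)
river: ρ → (-21,51,39)
river: ρ → (39,27,-33)
river: ρ → (-33,39,33)
river: ρ → (33,27,-39)
river: ρ → (-39,51,21)
river: ρ → (21,75,-3)
river: ρ → (-3,75,21)
river: ρ → (21,51,-39)
river: ρ → (-39,27,33)
river: ρ → (33,39,-33)
ρ-cycle length = 14 (tail of 1 descent step not counted)

14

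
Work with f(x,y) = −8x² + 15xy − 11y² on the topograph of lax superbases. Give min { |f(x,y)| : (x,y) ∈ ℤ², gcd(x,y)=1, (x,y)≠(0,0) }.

translate: b→1 (≡-15 mod 16), so (8,-15,11)→(8,1,4)
flip: (8,1,4)→(4,-1,8)
reduced (well bottom): (4,-1,8) with a≤c, −a<b≤a
well minimum |f| = |-4| = 4 (negative-definite)

4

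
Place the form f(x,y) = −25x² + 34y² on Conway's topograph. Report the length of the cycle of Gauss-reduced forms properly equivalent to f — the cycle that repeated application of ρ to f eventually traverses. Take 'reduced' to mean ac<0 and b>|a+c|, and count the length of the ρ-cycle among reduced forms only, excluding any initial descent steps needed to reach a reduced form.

D = 3400, ⌊√D⌋ = 58
descent: ρ → (34,0,-25)
descent: ρ → (-25,50,9)  [lands on river]
river: ρ → (9,58,-1)
river: ρ → (-1,58,9)
river: ρ → (9,50,-25)
ρ-cycle length = 4 (tail of 2 descent steps not counted)

4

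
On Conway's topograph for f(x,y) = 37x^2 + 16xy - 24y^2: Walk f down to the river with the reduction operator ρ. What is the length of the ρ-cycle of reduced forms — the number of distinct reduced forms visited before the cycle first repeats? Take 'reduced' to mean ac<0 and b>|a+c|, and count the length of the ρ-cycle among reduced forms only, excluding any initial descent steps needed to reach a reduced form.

D = 3808, ⌊√D⌋ = 61
river: ρ → (-24,32,29)
river: ρ → (29,26,-27)
river: ρ → (-27,28,28)
river: ρ → (28,28,-27)
river: ρ → (-27,26,29)
river: ρ → (29,32,-24)
river: ρ → (-24,16,37)
river: ρ → (37,58,-3)
river: ρ → (-3,56,56)
river: ρ → (56,56,-3)
river: ρ → (-3,58,37)
river: ρ → (37,16,-24)
ρ-cycle length = 12 (tail of 0 descent steps not counted)

12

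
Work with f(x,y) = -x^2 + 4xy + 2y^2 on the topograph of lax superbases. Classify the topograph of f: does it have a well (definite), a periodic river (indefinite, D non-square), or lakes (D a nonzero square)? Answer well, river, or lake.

D = b²−4ac = 4² − 4·(-1)·2 = 24
D > 0 non-square ⇒ indefinite ⇒ periodic river

river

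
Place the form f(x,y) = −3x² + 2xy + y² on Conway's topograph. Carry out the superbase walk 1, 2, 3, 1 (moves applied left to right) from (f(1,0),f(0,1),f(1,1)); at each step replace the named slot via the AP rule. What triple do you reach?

start (-3,1,0) = (f(1,0),f(0,1),f(1,1))
replace slot 1: 2·(1+0) − (-3) = 5 → (5,1,0)
replace slot 2: 2·(5+0) − 1 = 9 → (5,9,0)
replace slot 3: 2·(5+9) − 0 = 28 → (5,9,28)
replace slot 1: 2·(9+28) − 5 = 69 → (69,9,28)

69,9,28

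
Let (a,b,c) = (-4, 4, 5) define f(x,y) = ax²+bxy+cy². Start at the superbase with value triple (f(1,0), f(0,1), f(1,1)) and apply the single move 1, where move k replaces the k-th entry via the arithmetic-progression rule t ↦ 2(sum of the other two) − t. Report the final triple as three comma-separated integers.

start (-4,5,5) = (f(1,0),f(0,1),f(1,1))
replace slot 1: 2·(5+5) − (-4) = 24 → (24,5,5)

24,5,5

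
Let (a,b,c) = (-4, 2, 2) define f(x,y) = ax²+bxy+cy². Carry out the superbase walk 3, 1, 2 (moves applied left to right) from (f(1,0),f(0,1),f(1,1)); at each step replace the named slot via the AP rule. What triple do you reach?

start (-4,2,0) = (f(1,0),f(0,1),f(1,1))
replace slot 3: 2·((-4)+2) − 0 = -4 → (-4,2,-4)
replace slot 1: 2·(2+(-4)) − (-4) = 0 → (0,2,-4)
replace slot 2: 2·(0+(-4)) − 2 = -10 → (0,-10,-4)

0,-10,-4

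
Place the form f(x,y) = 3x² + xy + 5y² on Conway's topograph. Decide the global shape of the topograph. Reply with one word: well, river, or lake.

D = b²−4ac = 1² − 4·3·5 = -59
D < 0 ⇒ definite ⇒ every region one sign ⇒ single well

well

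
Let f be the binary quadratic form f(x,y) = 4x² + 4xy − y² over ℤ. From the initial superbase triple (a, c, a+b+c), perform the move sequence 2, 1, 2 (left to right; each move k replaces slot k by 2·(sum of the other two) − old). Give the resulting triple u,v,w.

start (4,-1,7) = (f(1,0),f(0,1),f(1,1))
replace slot 2: 2·(4+7) − (-1) = 23 → (4,23,7)
replace slot 1: 2·(23+7) − 4 = 56 → (56,23,7)
replace slot 2: 2·(56+7) − 23 = 103 → (56,103,7)

56,103,7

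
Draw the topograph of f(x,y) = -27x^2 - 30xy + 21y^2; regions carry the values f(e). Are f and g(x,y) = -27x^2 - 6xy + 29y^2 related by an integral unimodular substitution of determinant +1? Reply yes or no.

D₁ = 3168, D₂ = 3168
river cycle of f (length 6): (21, 30, -27), (-27, 24, 24), (24, 24, -27), (-27, 30, 21), (21, 54, -3), (-3, 54, 21)
river cycle of g (length 6): (29, 6, -27), (-27, 48, 8), (8, 48, -27), (-27, 6, 29), (29, 52, -4), (-4, 52, 29)
cycles differ ⇒ inequivalent

no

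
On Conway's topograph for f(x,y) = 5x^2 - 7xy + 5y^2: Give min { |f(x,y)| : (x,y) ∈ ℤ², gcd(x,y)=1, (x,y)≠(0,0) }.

translate: b→3 (≡-7 mod 10), so (5,-7,5)→(5,3,3)
flip: (5,3,3)→(3,-3,5)
translate: b→3 (≡-3 mod 6), so (3,-3,5)→(3,3,5)
reduced (well bottom): (3,3,5) with a≤c, −a<b≤a
well minimum = a = 3

3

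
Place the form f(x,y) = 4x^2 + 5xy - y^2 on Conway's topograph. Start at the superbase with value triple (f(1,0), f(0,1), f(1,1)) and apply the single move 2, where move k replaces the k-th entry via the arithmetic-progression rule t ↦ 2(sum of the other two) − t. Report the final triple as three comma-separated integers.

start (4,-1,8) = (f(1,0),f(0,1),f(1,1))
replace slot 2: 2·(4+8) − (-1) = 25 → (4,25,8)

4,25,8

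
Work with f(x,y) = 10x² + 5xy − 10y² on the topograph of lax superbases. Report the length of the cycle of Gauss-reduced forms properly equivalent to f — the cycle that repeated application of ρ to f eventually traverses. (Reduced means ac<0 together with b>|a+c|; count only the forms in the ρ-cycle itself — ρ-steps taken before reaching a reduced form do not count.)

D = 425, ⌊√D⌋ = 20
river: ρ → (-10,15,5)
river: ρ → (5,15,-10)
river: ρ → (-10,5,10)
river: ρ → (10,15,-5)
river: ρ → (-5,15,10)
river: ρ → (10,5,-10)
ρ-cycle length = 6 (tail of 0 descent steps not counted)

6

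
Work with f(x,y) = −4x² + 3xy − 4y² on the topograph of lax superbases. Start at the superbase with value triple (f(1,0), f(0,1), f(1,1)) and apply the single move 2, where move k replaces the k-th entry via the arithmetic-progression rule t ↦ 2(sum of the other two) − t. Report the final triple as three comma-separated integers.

start (-4,-4,-5) = (f(1,0),f(0,1),f(1,1))
replace slot 2: 2·((-4)+(-5)) − (-4) = -14 → (-4,-14,-5)

-4,-14,-5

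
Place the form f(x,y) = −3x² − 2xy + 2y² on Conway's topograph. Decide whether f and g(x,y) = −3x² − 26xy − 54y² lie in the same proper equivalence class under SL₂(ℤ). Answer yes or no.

D₁ = 28, D₂ = 28
river cycle of f (length 4): (2, 2, -3), (-3, 4, 1), (1, 4, -3), (-3, 2, 2)
river cycle of g (length 4): (-3, 4, 1), (1, 4, -3), (-3, 2, 2), (2, 2, -3)
cycles coincide ⇒ equivalent

yes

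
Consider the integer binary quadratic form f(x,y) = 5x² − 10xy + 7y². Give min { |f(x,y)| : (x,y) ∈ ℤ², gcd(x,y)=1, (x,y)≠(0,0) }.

translate: b→0 (≡-10 mod 10), so (5,-10,7)→(5,0,2)
flip: (5,0,2)→(2,0,5)
reduced (well bottom): (2,0,5) with a≤c, −a<b≤a
well minimum = a = 2

2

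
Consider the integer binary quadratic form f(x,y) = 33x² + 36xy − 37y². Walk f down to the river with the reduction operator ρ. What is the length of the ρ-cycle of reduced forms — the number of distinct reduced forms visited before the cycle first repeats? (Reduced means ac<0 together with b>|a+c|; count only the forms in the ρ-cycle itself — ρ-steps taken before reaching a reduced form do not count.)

D = 6180, ⌊√D⌋ = 78
river: ρ → (-37,38,32)
river: ρ → (32,26,-43)
river: ρ → (-43,60,15)
river: ρ → (15,60,-43)
river: ρ → (-43,26,32)
river: ρ → (32,38,-37)
river: ρ → (-37,36,33)
river: ρ → (33,30,-40)
river: ρ → (-40,50,23)
river: ρ → (23,42,-48)
river: ρ → (-48,54,17)
river: ρ → (17,48,-57)
river: ρ → (-57,66,8)
river: ρ → (8,78,-3)
river: ρ → (-3,78,8)
river: ρ → (8,66,-57)
river: ρ → (-57,48,17)
river: ρ → (17,54,-48)
river: ρ → (-48,42,23)
river: ρ → (23,50,-40)
river: ρ → (-40,30,33)
river: ρ → (33,36,-37)
ρ-cycle length = 22 (tail of 0 descent steps not counted)

22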